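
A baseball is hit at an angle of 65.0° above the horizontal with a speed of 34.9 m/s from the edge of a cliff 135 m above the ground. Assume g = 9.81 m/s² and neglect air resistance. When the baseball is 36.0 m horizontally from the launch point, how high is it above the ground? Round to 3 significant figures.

183 m

v_x = 34.9 cos 65.0° = 14.75 m/s, v_y0 = 34.9 sin 65.0° = 31.63 m/s.
Time to reach x = 36.0 m: t = x / v_x = 36.0 / 14.75 = 2.441 s.
y = 135 + v_y0 t − ½ g t² = 135 + 31.63×2.441 − 4.905×2.441² = 183 m.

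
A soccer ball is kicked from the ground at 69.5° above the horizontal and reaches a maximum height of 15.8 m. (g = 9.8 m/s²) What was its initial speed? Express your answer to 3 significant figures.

At maximum height v_y = 0, so (v₀ sin θ)² = 2 g H.
v₀ sin 69.5° = √(2 × 9.8 × 15.8) = 17.60 m/s.
v₀ = 17.60 / sin 69.5° = 17.60 / 0.9367 = 18.8 m/s.

18.8 m/s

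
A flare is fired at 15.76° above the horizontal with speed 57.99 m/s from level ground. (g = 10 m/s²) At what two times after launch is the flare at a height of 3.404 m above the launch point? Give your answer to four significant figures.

0.2334 s and 2.917 s

v_y0 = 57.99 sin 15.76° = 15.751 m/s.
Set y = v_y0 t − ½ g t² = 3.404: 5.000 t² − 15.751 t + 3.404 = 0.
t = [15.751 ± √(248.09 − 68.080)] / 10 = (15.751 ± 13.417) / 10, giving t = 0.2334 s or t = 2.917 s.
So the flare is at 3.404 m at t = 0.2334 s (rising) and t = 2.917 s (falling).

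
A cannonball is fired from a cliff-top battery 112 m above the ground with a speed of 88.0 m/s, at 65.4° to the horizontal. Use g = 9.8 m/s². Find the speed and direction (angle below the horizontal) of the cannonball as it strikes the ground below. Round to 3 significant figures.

99.7 m/s at 68.4° below the horizontal

v_x = 88.0 cos 65.4° = 36.63 m/s (constant).
|v_y| at impact = √((80.01)² + 2×9.8×112) = 92.72 m/s.
Speed = √(36.63² + 92.72²) = 99.7 m/s; angle = arctan(92.72/36.63) = 68.4° below horizontal.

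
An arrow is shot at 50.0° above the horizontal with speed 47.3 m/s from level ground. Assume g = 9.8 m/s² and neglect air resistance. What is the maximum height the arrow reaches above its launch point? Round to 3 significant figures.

67.0 m

Vertical component of launch velocity: v_y = 47.3 sin 50.0° = 36.23 m/s.
At the highest point the vertical velocity is zero, so v_y² = 2 g h_max.
h_max = (36.23)² / (2 × 9.8) = 1313 / 19.60 = 67.0 m.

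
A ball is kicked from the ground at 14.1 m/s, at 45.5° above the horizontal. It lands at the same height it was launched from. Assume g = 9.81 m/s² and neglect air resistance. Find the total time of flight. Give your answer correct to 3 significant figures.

Vertical component: v_y = 14.1 sin 45.5° = 10.06 m/s.
For a projectile landing at launch height, time of flight is t = 2 v_y / g = 2 × 10.06 / 9.81 = 2.05 s.

2.05 s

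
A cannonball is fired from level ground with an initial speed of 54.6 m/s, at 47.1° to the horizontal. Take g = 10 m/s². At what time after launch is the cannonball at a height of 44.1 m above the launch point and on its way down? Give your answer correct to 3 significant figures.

6.68 s

v_y0 = 54.6 sin 47.1° = 40.00 m/s.
Set y = v_y0 t − ½ g t² = 44.1: 5.000 t² − 40.00 t + 44.1 = 0.
t = [40.00 ± √(1600 − 882.0)] / 10 = (40.00 ± 26.80) / 10, giving t = 1.32 s or t = 6.68 s.
On the way down corresponds to the larger root: t = 6.68 s.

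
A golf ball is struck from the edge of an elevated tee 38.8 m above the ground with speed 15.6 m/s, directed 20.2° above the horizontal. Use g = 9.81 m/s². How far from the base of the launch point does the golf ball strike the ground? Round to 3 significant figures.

Components: v_x = 15.6 cos 20.2° = 14.64 m/s, v_y = 15.6 sin 20.2° = 5.387 m/s.
Vertical: 0 = 38.8 + 5.387 t − ½(9.81) t² ⇒ 4.905 t² − 5.387 t − 38.8 = 0.
t = [5.387 + √(29.02 + 761.3)] / 9.810 = 3.415 s.
Horizontal: R = v_x · t = 14.64 × 3.415 = 50.0 m.

50.0 m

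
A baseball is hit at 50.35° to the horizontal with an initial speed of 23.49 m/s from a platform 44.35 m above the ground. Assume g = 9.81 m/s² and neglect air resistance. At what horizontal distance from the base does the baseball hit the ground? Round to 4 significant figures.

80.50 m

Components: v_x = 23.49 cos 50.35° = 14.989 m/s, v_y = 23.49 sin 50.35° = 18.086 m/s.
Vertical: 0 = 44.35 + 18.086 t − ½(9.81) t² ⇒ 4.905 t² − 18.086 t − 44.35 = 0.
t = [18.086 + √(327.10 + 870.15)] / 9.810 = 5.3708 s.
Horizontal: R = v_x · t = 14.989 × 5.3708 = 80.50 m.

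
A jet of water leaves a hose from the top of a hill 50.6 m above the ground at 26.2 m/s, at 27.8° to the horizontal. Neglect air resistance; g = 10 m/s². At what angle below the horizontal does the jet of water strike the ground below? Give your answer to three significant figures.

v_x = 26.2 cos 27.8° = 23.18 m/s.
At impact |v_y| = √(v_y0² + 2 g h) = √(12.22² + 2×10×50.6) = 34.08 m/s.
Angle below horizontal = arctan(|v_y| / v_x) = arctan(34.08 / 23.18) = 55.8°.

55.8°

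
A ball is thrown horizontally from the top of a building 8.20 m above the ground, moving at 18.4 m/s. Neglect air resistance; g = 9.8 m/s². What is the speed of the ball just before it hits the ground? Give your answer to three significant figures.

Fall time: t = √(2 × 8.20 / 9.8) = 1.294 s.
At impact: v_x = 18.4 m/s (unchanged), v_y = g t = 9.8 × 1.294 = 12.68 m/s.
Speed = √(v_x² + v_y²) = √(338.6 + 160.8) = 22.3 m/s.

22.3 m/s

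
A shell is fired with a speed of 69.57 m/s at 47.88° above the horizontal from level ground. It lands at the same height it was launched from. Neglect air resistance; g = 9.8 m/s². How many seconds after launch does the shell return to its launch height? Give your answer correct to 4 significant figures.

10.53 s

Vertical component: v_y = 69.57 sin 47.88° = 51.603 m/s.
For a projectile landing at launch height, time of flight is t = 2 v_y / g = 2 × 51.603 / 9.8 = 10.53 s.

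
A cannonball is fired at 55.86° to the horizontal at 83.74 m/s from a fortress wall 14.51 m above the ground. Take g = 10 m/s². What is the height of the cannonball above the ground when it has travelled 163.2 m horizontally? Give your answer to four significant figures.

v_x = 83.74 cos 55.86° = 46.996 m/s, v_y0 = 83.74 sin 55.86° = 69.309 m/s.
Time to reach x = 163.2 m: t = x / v_x = 163.2 / 46.996 = 3.4726 s.
y = 14.51 + v_y0 t − ½ g t² = 14.51 + 69.309×3.4726 − 5.000×3.4726² = 194.9 m.

194.9 m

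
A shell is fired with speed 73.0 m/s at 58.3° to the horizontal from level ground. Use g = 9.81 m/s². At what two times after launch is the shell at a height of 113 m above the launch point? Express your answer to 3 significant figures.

v_y0 = 73.0 sin 58.3° = 62.11 m/s.
Set y = v_y0 t − ½ g t² = 113: 4.905 t² − 62.11 t + 113 = 0.
t = [62.11 ± √(3858 − 2217)] / 9.81 = (62.11 ± 40.51) / 9.81, giving t = 2.20 s or t = 10.5 s.
So the shell is at 113 m at t = 2.20 s (rising) and t = 10.5 s (falling).

2.20 s and 10.5 s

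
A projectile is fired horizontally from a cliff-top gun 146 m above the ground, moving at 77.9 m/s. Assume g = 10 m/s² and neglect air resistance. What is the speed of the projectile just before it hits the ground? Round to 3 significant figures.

94.8 m/s

Fall time: t = √(2 × 146 / 10) = 5.404 s.
At impact: v_x = 77.9 m/s (unchanged), v_y = g t = 10 × 5.404 = 54.04 m/s.
Speed = √(v_x² + v_y²) = √(6068 + 2920) = 94.8 m/s.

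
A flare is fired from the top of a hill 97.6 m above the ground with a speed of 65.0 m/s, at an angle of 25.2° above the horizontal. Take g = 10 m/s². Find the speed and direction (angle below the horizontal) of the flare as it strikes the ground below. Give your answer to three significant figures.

v_x = 65.0 cos 25.2° = 58.81 m/s (constant).
|v_y| at impact = √((27.68)² + 2×10×97.6) = 52.14 m/s.
Speed = √(58.81² + 52.14²) = 78.6 m/s; angle = arctan(52.14/58.81) = 41.6° below horizontal.

78.6 m/s at 41.6° below the horizontal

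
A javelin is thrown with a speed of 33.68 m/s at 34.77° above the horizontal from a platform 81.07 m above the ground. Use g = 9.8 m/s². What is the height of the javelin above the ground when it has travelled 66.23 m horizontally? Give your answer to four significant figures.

v_x = 33.68 cos 34.77° = 27.666 m/s, v_y0 = 33.68 sin 34.77° = 19.207 m/s.
Time to reach x = 66.23 m: t = x / v_x = 66.23 / 27.666 = 2.3939 s.
y = 81.07 + v_y0 t − ½ g t² = 81.07 + 19.207×2.3939 − 4.900×2.3939² = 98.97 m.

98.97 m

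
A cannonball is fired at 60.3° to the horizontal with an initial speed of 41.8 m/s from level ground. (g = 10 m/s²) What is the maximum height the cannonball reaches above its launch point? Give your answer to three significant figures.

Vertical component of launch velocity: v_y = 41.8 sin 60.3° = 36.31 m/s.
At the highest point the vertical velocity is zero, so v_y² = 2 g h_max.
h_max = (36.31)² / (2 × 10) = 1318 / 20.00 = 65.9 m.

65.9 m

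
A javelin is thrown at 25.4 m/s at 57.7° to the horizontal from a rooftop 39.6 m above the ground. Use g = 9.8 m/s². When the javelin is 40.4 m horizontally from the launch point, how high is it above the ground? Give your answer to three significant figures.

v_x = 25.4 cos 57.7° = 13.57 m/s, v_y0 = 25.4 sin 57.7° = 21.47 m/s.
Time to reach x = 40.4 m: t = x / v_x = 40.4 / 13.57 = 2.977 s.
y = 39.6 + v_y0 t − ½ g t² = 39.6 + 21.47×2.977 − 4.900×2.977² = 60.1 m.

60.1 m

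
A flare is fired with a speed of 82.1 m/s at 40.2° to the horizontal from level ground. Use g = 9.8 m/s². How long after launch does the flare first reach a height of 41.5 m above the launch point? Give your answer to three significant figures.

0.850 s

v_y0 = 82.1 sin 40.2° = 52.99 m/s.
Set y = v_y0 t − ½ g t² = 41.5: 4.900 t² − 52.99 t + 41.5 = 0.
t = [52.99 ± √(2808 − 813.4)] / 9.8 = (52.99 ± 44.66) / 9.8, giving t = 0.850 s or t = 9.96 s.
The flare is on the way up at the first time, so t = 0.850 s.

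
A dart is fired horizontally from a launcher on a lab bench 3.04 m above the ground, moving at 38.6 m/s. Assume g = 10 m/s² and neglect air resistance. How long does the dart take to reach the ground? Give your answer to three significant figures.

The horizontal speed doesn't affect the fall. With v_y0 = 0, h = ½ g t².
t = √(2 × 3.04 / 10) = √0.6080 = 0.780 s.

0.780 s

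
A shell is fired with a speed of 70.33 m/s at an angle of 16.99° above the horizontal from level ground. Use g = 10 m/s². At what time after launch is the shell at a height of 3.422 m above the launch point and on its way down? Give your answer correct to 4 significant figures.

v_y0 = 70.33 sin 16.99° = 20.551 m/s.
Set y = v_y0 t − ½ g t² = 3.422: 5.000 t² − 20.551 t + 3.422 = 0.
t = [20.551 ± √(422.34 − 68.440)] / 10 = (20.551 ± 18.812) / 10, giving t = 0.1739 s or t = 3.936 s.
On the way down corresponds to the larger root: t = 3.936 s.

3.936 s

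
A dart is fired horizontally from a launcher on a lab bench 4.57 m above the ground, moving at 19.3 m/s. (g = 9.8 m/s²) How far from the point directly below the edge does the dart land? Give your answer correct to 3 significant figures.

18.6 m

Initial vertical velocity is zero, so the fall time comes from h = ½ g t²: t = √(2 × 4.57 / 9.8) = 0.9657 s.
Horizontal motion is uniform at 19.3 m/s, so x = 19.3 × 0.9657 = 18.6 m.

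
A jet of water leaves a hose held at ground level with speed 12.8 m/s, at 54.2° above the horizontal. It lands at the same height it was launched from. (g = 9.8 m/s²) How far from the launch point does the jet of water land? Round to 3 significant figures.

15.9 m

For level ground, R = v₀² sin(2θ) / g.
sin(2 × 54.2°) = sin 108.4° = 0.9489.
R = (12.8)² × 0.9489 / 9.8 = 15.9 m.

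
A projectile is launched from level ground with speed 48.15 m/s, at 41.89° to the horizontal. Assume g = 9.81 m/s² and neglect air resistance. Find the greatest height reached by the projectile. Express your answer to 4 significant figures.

52.68 m

Vertical component of launch velocity: v_y = 48.15 sin 41.89° = 32.150 m/s.
At the highest point the vertical velocity is zero, so v_y² = 2 g h_max.
h_max = (32.150)² / (2 × 9.81) = 1033.6 / 19.62 = 52.68 m.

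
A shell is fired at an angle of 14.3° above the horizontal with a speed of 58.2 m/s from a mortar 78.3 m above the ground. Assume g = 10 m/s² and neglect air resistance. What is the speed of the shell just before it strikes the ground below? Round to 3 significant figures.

v_x = 58.2 cos 14.3° = 56.40 m/s is unchanged throughout.
For the vertical component, v_y² = v_y0² + 2 g h = (14.38)² + 2×10×78.3 = 1773, so |v_y| = 42.11 m/s.
Impact speed = √(v_x² + v_y²) = √(3181 + 1773) = 70.4 m/s.

70.4 m/s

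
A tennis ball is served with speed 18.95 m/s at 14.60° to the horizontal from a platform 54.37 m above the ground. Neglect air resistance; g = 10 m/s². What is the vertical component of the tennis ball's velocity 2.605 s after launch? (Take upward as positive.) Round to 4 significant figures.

Initial vertical component: v_y0 = 18.95 sin 14.60° = 4.7767 m/s.
v_y(t) = v_y0 − g t = 4.7767 − 10 × 2.605 = -21.27 m/s.

-21.27 m/s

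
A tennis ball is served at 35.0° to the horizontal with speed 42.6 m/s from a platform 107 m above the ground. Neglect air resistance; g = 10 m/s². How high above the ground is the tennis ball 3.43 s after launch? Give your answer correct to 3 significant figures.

132 m

v_y0 = 42.6 sin 35.0° = 24.43 m/s.
y(t) = 107 + v_y0 t − ½ g t² = 107 + 24.43×3.43 − ½×10×3.43² = 132 m.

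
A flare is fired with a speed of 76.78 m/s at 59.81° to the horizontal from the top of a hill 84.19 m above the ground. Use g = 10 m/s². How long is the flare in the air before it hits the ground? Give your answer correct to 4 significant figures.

14.44 s

Vertical component: v_y = 76.78 sin 59.81° = 66.366 m/s.
Taking up as positive with launch at y = 84.19 m, landing at y = 0: 0 = 84.19 + 66.366 t − ½(10) t².
Solving 5.000 t² − 66.366 t − 84.19 = 0 gives t = [66.366 + √(66.366² + 4·5.000·84.19)] / 10.00 = 14.44 s.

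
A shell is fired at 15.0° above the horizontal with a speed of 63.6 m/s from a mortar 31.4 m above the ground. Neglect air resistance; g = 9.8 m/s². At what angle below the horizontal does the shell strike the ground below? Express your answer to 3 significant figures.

25.9°

v_x = 63.6 cos 15.0° = 61.43 m/s.
At impact |v_y| = √(v_y0² + 2 g h) = √(16.46² + 2×9.8×31.4) = 29.77 m/s.
Angle below horizontal = arctan(|v_y| / v_x) = arctan(29.77 / 61.43) = 25.9°.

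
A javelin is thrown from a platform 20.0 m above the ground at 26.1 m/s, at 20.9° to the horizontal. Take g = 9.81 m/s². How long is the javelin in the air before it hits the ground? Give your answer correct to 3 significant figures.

3.18 s

Vertical component: v_y = 26.1 sin 20.9° = 9.311 m/s.
Taking up as positive with launch at y = 20.0 m, landing at y = 0: 0 = 20.0 + 9.311 t − ½(9.81) t².
Solving 4.905 t² − 9.311 t − 20.0 = 0 gives t = [9.311 + √(9.311² + 4·4.905·20.0)] / 9.810 = 3.18 s.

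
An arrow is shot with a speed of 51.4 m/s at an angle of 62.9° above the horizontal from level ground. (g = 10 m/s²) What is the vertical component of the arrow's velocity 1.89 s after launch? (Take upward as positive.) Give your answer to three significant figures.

26.9 m/s

Initial vertical component: v_y0 = 51.4 sin 62.9° = 45.76 m/s.
v_y(t) = v_y0 − g t = 45.76 − 10 × 1.89 = 26.9 m/s.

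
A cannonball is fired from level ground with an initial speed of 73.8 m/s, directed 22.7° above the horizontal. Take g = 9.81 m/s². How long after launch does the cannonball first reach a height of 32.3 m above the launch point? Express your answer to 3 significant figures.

1.55 s

v_y0 = 73.8 sin 22.7° = 28.48 m/s.
Set y = v_y0 t − ½ g t² = 32.3: 4.905 t² − 28.48 t + 32.3 = 0.
t = [28.48 ± √(811.1 − 633.7)] / 9.81 = (28.48 ± 13.32) / 9.81, giving t = 1.55 s or t = 4.26 s.
The cannonball is on the way up at the first time, so t = 1.55 s.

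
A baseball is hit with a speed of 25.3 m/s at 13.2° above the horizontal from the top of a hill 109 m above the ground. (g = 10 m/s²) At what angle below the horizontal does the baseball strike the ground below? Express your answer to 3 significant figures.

62.4°

v_x = 25.3 cos 13.2° = 24.63 m/s.
At impact |v_y| = √(v_y0² + 2 g h) = √(5.777² + 2×10×109) = 47.05 m/s.
Angle below horizontal = arctan(|v_y| / v_x) = arctan(47.05 / 24.63) = 62.4°.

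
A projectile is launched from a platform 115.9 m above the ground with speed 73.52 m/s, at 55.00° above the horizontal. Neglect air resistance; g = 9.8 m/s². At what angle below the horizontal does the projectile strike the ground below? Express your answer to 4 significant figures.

61.23°

v_x = 73.52 cos 55.00° = 42.169 m/s.
At impact |v_y| = √(v_y0² + 2 g h) = √(60.224² + 2×9.8×115.9) = 76.802 m/s.
Angle below horizontal = arctan(|v_y| / v_x) = arctan(76.802 / 42.169) = 61.23°.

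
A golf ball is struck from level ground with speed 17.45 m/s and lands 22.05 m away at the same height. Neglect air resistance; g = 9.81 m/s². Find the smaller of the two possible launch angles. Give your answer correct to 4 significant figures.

Level-ground range: R = v₀² sin(2θ)/g ⇒ sin 2θ = R g / v₀² = 22.05×9.81/17.45² = 0.7104.
2θ = arcsin(0.7104) = 45.267° or 180° − 45.267° = 134.733°.
So θ = 22.63° or θ = 67.37°.

22.63°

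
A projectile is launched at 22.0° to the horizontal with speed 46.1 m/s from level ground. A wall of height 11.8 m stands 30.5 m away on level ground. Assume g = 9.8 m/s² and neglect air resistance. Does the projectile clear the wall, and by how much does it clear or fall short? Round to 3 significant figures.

v_x = 46.1 cos 22.0° = 42.74 m/s; v_y0 = 46.1 sin 22.0° = 17.27 m/s.
Time to reach the wall: t = 30.5 / 42.74 = 0.7136 s.
Height at that point: y = 17.27×0.7136 − 4.900×0.7136² = 9.829 m.
That is 11.8 − 9.829 = 1.97 m below the top of the wall, so the projectile does not clear it.

No — it falls 1.97 m short of clearing the wall.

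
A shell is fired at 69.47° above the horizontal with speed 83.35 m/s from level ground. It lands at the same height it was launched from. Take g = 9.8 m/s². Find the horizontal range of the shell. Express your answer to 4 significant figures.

465.6 m

Components: v_x = 83.35 cos 69.47° = 29.231 m/s, v_y = 83.35 sin 69.47° = 78.056 m/s.
Time of flight (same landing height): t = 2 v_y / g = 2 × 78.056 / 9.8 = 15.930 s.
Range: R = v_x · t = 29.231 × 15.930 = 465.6 m.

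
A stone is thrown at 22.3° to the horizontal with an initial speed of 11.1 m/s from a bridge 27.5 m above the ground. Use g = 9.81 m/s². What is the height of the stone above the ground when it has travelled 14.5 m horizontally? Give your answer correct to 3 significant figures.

23.7 m

v_x = 11.1 cos 22.3° = 10.27 m/s, v_y0 = 11.1 sin 22.3° = 4.212 m/s.
Time to reach x = 14.5 m: t = x / v_x = 14.5 / 10.27 = 1.412 s.
y = 27.5 + v_y0 t − ½ g t² = 27.5 + 4.212×1.412 − 4.905×1.412² = 23.7 m.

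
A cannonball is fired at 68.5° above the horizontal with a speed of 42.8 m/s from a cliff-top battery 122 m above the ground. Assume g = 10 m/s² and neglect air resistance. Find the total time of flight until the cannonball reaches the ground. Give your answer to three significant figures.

Vertical component: v_y = 42.8 sin 68.5° = 39.82 m/s.
Taking up as positive with launch at y = 122 m, landing at y = 0: 0 = 122 + 39.82 t − ½(10) t².
Solving 5.000 t² − 39.82 t − 122 = 0 gives t = [39.82 + √(39.82² + 4·5.000·122)] / 10.00 = 10.3 s.

10.3 s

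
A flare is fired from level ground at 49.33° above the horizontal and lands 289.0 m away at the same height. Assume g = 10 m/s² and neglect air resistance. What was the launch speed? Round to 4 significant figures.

54.07 m/s

On level ground, R = v₀² sin(2θ) / g, so v₀ = √(R g / sin 2θ).
sin(2 × 49.33°) = 0.9886.
v₀ = √(289.0 × 10 / 0.9886) = √2923.3 = 54.07 m/s.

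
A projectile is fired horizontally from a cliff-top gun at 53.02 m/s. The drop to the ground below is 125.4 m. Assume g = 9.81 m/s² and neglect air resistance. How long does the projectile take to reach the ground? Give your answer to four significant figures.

The horizontal speed doesn't affect the fall. With v_y0 = 0, h = ½ g t².
t = √(2 × 125.4 / 9.81) = √25.566 = 5.056 s.

5.056 s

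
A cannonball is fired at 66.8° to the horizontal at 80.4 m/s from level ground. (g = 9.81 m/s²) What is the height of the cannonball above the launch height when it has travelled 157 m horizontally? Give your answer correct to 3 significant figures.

v_x = 80.4 cos 66.8° = 31.67 m/s, v_y0 = 80.4 sin 66.8° = 73.90 m/s.
Time to reach x = 157 m: t = x / v_x = 157 / 31.67 = 4.957 s.
y = v_y0 t − ½ g t² = 73.90×4.957 − 4.905×4.957² = 246 m.

246 m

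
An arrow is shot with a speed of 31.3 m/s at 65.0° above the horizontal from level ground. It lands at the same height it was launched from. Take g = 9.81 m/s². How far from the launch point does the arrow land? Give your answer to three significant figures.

Components: v_x = 31.3 cos 65.0° = 13.23 m/s, v_y = 31.3 sin 65.0° = 28.37 m/s.
Time of flight (same landing height): t = 2 v_y / g = 2 × 28.37 / 9.81 = 5.784 s.
Range: R = v_x · t = 13.23 × 5.784 = 76.5 m.

76.5 m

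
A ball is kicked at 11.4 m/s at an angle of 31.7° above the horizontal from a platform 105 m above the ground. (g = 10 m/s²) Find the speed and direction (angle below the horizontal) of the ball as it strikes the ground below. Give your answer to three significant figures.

v_x = 11.4 cos 31.7° = 9.699 m/s (constant).
|v_y| at impact = √((5.990)² + 2×10×105) = 46.22 m/s.
Speed = √(9.699² + 46.22²) = 47.2 m/s; angle = arctan(46.22/9.699) = 78.1° below horizontal.

47.2 m/s at 78.1° below the horizontal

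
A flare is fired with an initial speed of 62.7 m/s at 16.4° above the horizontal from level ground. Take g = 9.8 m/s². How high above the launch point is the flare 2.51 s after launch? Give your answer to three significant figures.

v_y0 = 62.7 sin 16.4° = 17.70 m/s.
y(t) = v_y0 t − ½ g t² = 17.70×2.51 − 4.900×2.51² = 13.6 m.

13.6 m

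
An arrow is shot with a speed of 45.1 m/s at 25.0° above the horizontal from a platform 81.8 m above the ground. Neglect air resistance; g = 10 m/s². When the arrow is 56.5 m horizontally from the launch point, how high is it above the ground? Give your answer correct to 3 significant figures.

98.6 m

v_x = 45.1 cos 25.0° = 40.87 m/s, v_y0 = 45.1 sin 25.0° = 19.06 m/s.
Time to reach x = 56.5 m: t = x / v_x = 56.5 / 40.87 = 1.382 s.
y = 81.8 + v_y0 t − ½ g t² = 81.8 + 19.06×1.382 − 5.000×1.382² = 98.6 m.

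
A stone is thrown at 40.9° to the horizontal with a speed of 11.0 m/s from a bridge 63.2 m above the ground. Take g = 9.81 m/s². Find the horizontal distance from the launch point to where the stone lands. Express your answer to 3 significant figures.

36.6 m

Components: v_x = 11.0 cos 40.9° = 8.314 m/s, v_y = 11.0 sin 40.9° = 7.202 m/s.
Vertical: 0 = 63.2 + 7.202 t − ½(9.81) t² ⇒ 4.905 t² − 7.202 t − 63.2 = 0.
t = [7.202 + √(51.87 + 1240)] / 9.810 = 4.398 s.
Horizontal: R = v_x · t = 8.314 × 4.398 = 36.6 m.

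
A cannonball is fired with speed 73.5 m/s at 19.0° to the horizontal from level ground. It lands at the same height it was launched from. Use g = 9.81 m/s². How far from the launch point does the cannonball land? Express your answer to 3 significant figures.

Components: v_x = 73.5 cos 19.0° = 69.50 m/s, v_y = 73.5 sin 19.0° = 23.93 m/s.
Time of flight (same landing height): t = 2 v_y / g = 2 × 23.93 / 9.81 = 4.879 s.
Range: R = v_x · t = 69.50 × 4.879 = 339 m.

339 m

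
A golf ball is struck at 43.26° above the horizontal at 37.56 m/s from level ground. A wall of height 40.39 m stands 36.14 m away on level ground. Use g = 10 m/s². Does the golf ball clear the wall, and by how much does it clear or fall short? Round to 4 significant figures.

No — it falls 15.11 m short of clearing the wall.

v_x = 37.56 cos 43.26° = 27.353 m/s; v_y0 = 37.56 sin 43.26° = 25.740 m/s.
Time to reach the wall: t = 36.14 / 27.353 = 1.3212 s.
Height at that point: y = 25.740×1.3212 − 5.000×1.3212² = 25.280 m.
That is 40.39 − 25.280 = 15.11 m below the top of the wall, so the golf ball does not clear it.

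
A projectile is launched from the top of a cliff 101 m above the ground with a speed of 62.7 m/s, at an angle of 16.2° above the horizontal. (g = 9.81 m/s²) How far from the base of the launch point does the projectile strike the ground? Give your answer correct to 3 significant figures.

401 m

Components: v_x = 62.7 cos 16.2° = 60.21 m/s, v_y = 62.7 sin 16.2° = 17.49 m/s.
Vertical: 0 = 101 + 17.49 t − ½(9.81) t² ⇒ 4.905 t² − 17.49 t − 101 = 0.
t = [17.49 + √(305.9 + 1982)] / 9.810 = 6.659 s.
Horizontal: R = v_x · t = 60.21 × 6.659 = 401 m.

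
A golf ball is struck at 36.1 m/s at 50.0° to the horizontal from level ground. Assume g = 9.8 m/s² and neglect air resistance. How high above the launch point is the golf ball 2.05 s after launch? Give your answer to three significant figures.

36.1 m

v_y0 = 36.1 sin 50.0° = 27.65 m/s.
y(t) = v_y0 t − ½ g t² = 27.65×2.05 − 4.900×2.05² = 36.1 m.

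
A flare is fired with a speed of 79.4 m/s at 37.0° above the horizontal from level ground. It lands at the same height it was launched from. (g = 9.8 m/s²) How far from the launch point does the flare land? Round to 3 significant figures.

618 m

Components: v_x = 79.4 cos 37.0° = 63.41 m/s, v_y = 79.4 sin 37.0° = 47.78 m/s.
Time of flight (same landing height): t = 2 v_y / g = 2 × 47.78 / 9.8 = 9.751 s.
Range: R = v_x · t = 63.41 × 9.751 = 618 m.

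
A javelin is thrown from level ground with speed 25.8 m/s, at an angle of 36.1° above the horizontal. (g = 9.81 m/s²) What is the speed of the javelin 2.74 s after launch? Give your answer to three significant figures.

23.9 m/s

v_x = 25.8 cos 36.1° = 20.85 m/s (constant).
v_y(t) = 25.8 sin 36.1° − g t = 15.20 − 9.81 × 2.74 = -11.68 m/s.
Speed = √(v_x² + v_y²) = √(434.7 + 136.4) = 23.9 m/s.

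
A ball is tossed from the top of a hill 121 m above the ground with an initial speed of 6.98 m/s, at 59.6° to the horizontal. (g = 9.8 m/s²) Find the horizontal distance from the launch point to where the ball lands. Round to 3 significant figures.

Components: v_x = 6.98 cos 59.6° = 3.532 m/s, v_y = 6.98 sin 59.6° = 6.020 m/s.
Vertical: 0 = 121 + 6.020 t − ½(9.8) t² ⇒ 4.900 t² − 6.020 t − 121 = 0.
t = [6.020 + √(36.24 + 2372)] / 9.800 = 5.622 s.
Horizontal: R = v_x · t = 3.532 × 5.622 = 19.9 m.

19.9 m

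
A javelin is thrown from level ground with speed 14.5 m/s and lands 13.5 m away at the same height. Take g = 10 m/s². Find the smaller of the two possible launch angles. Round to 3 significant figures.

20.0°

Level-ground range: R = v₀² sin(2θ)/g ⇒ sin 2θ = R g / v₀² = 13.5×10/14.5² = 0.6421.
2θ = arcsin(0.6421) = 39.95° or 180° − 39.95° = 140.05°.
So θ = 20.0° or θ = 70.0°.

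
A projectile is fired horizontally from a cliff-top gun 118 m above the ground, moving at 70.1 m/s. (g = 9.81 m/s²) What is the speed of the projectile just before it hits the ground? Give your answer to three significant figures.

85.0 m/s

Fall time: t = √(2 × 118 / 9.81) = 4.905 s.
At impact: v_x = 70.1 m/s (unchanged), v_y = g t = 9.81 × 4.905 = 48.12 m/s.
Speed = √(v_x² + v_y²) = √(4914 + 2316) = 85.0 m/s.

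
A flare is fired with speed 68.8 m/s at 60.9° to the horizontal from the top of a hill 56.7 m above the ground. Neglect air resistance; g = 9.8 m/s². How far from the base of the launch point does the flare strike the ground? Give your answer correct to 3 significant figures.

Components: v_x = 68.8 cos 60.9° = 33.46 m/s, v_y = 68.8 sin 60.9° = 60.12 m/s.
Vertical: 0 = 56.7 + 60.12 t − ½(9.8) t² ⇒ 4.900 t² − 60.12 t − 56.7 = 0.
t = [60.12 + √(3614 + 1111)] / 9.800 = 13.15 s.
Horizontal: R = v_x · t = 33.46 × 13.15 = 440 m.

440 m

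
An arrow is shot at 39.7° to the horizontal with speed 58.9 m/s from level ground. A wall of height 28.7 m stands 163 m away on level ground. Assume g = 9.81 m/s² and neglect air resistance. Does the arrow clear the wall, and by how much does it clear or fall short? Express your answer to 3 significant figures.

Yes — it clears the wall by 43.2 m.

v_x = 58.9 cos 39.7° = 45.32 m/s; v_y0 = 58.9 sin 39.7° = 37.62 m/s.
Time to reach the wall: t = 163 / 45.32 = 3.597 s.
Height at that point: y = 37.62×3.597 − 4.905×3.597² = 71.86 m.
That is 71.86 − 28.7 = 43.2 m above the top of the wall, so the arrow clears it.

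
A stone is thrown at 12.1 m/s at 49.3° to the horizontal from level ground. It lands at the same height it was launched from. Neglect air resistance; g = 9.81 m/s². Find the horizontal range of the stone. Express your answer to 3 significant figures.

Components: v_x = 12.1 cos 49.3° = 7.890 m/s, v_y = 12.1 sin 49.3° = 9.173 m/s.
Time of flight (same landing height): t = 2 v_y / g = 2 × 9.173 / 9.81 = 1.870 s.
Range: R = v_x · t = 7.890 × 1.870 = 14.8 m.

14.8 m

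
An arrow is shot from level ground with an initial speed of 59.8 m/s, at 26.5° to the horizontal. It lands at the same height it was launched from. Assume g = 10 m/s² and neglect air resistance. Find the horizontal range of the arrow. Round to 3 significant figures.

286 m

For level ground, R = v₀² sin(2θ) / g.
sin(2 × 26.5°) = sin 53.00° = 0.7986.
R = (59.8)² × 0.7986 / 10 = 286 m.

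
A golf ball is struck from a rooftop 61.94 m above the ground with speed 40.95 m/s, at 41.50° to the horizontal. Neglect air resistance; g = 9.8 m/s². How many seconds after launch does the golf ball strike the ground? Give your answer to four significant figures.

7.275 s

Vertical component: v_y = 40.95 sin 41.50° = 27.134 m/s.
Taking up as positive with launch at y = 61.94 m, landing at y = 0: 0 = 61.94 + 27.134 t − ½(9.8) t².
Solving 4.900 t² − 27.134 t − 61.94 = 0 gives t = [27.134 + √(27.134² + 4·4.900·61.94)] / 9.800 = 7.275 s.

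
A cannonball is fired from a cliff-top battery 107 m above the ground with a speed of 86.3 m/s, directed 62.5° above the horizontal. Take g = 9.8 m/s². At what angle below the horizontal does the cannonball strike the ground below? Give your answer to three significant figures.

65.9°

v_x = 86.3 cos 62.5° = 39.85 m/s.
At impact |v_y| = √(v_y0² + 2 g h) = √(76.55² + 2×9.8×107) = 89.20 m/s.
Angle below horizontal = arctan(|v_y| / v_x) = arctan(89.20 / 39.85) = 65.9°.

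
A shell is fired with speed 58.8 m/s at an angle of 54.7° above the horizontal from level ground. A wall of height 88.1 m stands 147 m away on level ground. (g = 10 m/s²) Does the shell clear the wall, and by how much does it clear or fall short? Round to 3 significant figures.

Yes — it clears the wall by 25.9 m.

v_x = 58.8 cos 54.7° = 33.98 m/s; v_y0 = 58.8 sin 54.7° = 47.99 m/s.
Time to reach the wall: t = 147 / 33.98 = 4.326 s.
Height at that point: y = 47.99×4.326 − 5.000×4.326² = 114.0 m.
That is 114.0 − 88.1 = 25.9 m above the top of the wall, so the shell clears it.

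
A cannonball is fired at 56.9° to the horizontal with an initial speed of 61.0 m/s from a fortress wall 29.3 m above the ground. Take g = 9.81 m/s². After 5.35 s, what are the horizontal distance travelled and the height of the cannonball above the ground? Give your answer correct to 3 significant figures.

v_x = 61.0 cos 56.9° = 33.31 m/s; v_y0 = 61.0 sin 56.9° = 51.10 m/s.
x = v_x t = 33.31 × 5.35 = 178 m.
y = 29.3 + v_y0 t − ½ g t² = 162 m.

x = 178 m, y = 162 m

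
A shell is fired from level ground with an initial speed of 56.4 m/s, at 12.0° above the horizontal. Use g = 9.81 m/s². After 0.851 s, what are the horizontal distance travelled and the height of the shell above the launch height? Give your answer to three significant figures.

v_x = 56.4 cos 12.0° = 55.17 m/s; v_y0 = 56.4 sin 12.0° = 11.73 m/s.
x = v_x t = 55.17 × 0.851 = 46.9 m.
y = v_y0 t − ½ g t² = 11.73×0.851 − 4.905×0.851² = 6.43 m.

x = 46.9 m, y = 6.43 m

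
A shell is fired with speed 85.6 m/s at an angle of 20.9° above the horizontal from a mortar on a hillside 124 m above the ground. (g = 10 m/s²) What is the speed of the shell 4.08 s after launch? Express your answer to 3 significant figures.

80.6 m/s

v_x = 85.6 cos 20.9° = 79.97 m/s (constant).
v_y(t) = 85.6 sin 20.9° − g t = 30.54 − 10 × 4.08 = -10.26 m/s.
Speed = √(v_x² + v_y²) = √(6395 + 105.3) = 80.6 m/s.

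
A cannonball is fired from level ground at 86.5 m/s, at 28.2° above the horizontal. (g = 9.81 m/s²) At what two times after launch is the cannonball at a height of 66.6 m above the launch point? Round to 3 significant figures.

v_y0 = 86.5 sin 28.2° = 40.88 m/s.
Set y = v_y0 t − ½ g t² = 66.6: 4.905 t² − 40.88 t + 66.6 = 0.
t = [40.88 ± √(1671 − 1307)] / 9.81 = (40.88 ± 19.08) / 9.81, giving t = 2.22 s or t = 6.11 s.
So the cannonball is at 66.6 m at t = 2.22 s (rising) and t = 6.11 s (falling).

2.22 s and 6.11 s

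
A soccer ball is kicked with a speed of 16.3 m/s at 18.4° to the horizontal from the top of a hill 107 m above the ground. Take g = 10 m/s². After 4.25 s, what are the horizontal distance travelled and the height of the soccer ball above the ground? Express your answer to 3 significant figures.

v_x = 16.3 cos 18.4° = 15.47 m/s; v_y0 = 16.3 sin 18.4° = 5.145 m/s.
x = v_x t = 15.47 × 4.25 = 65.7 m.
y = 107 + v_y0 t − ½ g t² = 38.6 m.

x = 65.7 m, y = 38.6 m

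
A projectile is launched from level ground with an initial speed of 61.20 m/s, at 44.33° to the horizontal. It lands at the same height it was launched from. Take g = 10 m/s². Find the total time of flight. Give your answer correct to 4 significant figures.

Vertical component: v_y = 61.20 sin 44.33° = 42.766 m/s.
For a projectile landing at launch height, time of flight is t = 2 v_y / g = 2 × 42.766 / 10 = 8.553 s.

8.553 s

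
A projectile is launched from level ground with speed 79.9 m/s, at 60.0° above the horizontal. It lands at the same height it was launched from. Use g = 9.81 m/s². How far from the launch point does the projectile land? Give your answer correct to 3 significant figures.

564 m

Components: v_x = 79.9 cos 60.0° = 39.95 m/s, v_y = 79.9 sin 60.0° = 69.20 m/s.
Time of flight (same landing height): t = 2 v_y / g = 2 × 69.20 / 9.81 = 14.11 s.
Range: R = v_x · t = 39.95 × 14.11 = 564 m.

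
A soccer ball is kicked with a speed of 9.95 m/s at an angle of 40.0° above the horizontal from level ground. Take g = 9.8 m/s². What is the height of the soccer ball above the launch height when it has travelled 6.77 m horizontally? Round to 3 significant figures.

1.82 m

v_x = 9.95 cos 40.0° = 7.622 m/s, v_y0 = 9.95 sin 40.0° = 6.396 m/s.
Time to reach x = 6.77 m: t = x / v_x = 6.77 / 7.622 = 0.8882 s.
y = v_y0 t − ½ g t² = 6.396×0.8882 − 4.900×0.8882² = 1.82 m.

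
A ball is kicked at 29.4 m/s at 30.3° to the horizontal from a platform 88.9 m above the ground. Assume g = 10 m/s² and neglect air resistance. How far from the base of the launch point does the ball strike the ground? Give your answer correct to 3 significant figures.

Components: v_x = 29.4 cos 30.3° = 25.38 m/s, v_y = 29.4 sin 30.3° = 14.83 m/s.
Vertical: 0 = 88.9 + 14.83 t − ½(10) t² ⇒ 5.000 t² − 14.83 t − 88.9 = 0.
t = [14.83 + √(219.9 + 1778)] / 10.00 = 5.953 s.
Horizontal: R = v_x · t = 25.38 × 5.953 = 151 m.

151 m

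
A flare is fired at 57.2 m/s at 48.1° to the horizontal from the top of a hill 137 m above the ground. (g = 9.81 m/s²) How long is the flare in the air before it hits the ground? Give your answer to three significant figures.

Vertical component: v_y = 57.2 sin 48.1° = 42.57 m/s.
Taking up as positive with launch at y = 137 m, landing at y = 0: 0 = 137 + 42.57 t − ½(9.81) t².
Solving 4.905 t² − 42.57 t − 137 = 0 gives t = [42.57 + √(42.57² + 4·4.905·137)] / 9.810 = 11.2 s.

11.2 s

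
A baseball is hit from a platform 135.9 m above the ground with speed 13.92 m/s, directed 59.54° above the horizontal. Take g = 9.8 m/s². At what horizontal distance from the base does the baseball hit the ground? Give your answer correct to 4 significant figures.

Components: v_x = 13.92 cos 59.54° = 7.0566 m/s, v_y = 13.92 sin 59.54° = 11.999 m/s.
Vertical: 0 = 135.9 + 11.999 t − ½(9.8) t² ⇒ 4.900 t² − 11.999 t − 135.9 = 0.
t = [11.999 + √(143.98 + 2663.6)] / 9.800 = 6.6312 s.
Horizontal: R = v_x · t = 7.0566 × 6.6312 = 46.79 m.

46.79 m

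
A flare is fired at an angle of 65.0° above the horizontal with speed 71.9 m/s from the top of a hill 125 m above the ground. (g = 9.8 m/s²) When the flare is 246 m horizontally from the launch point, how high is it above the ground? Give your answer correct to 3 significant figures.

331 m

v_x = 71.9 cos 65.0° = 30.39 m/s, v_y0 = 71.9 sin 65.0° = 65.16 m/s.
Time to reach x = 246 m: t = x / v_x = 246 / 30.39 = 8.095 s.
y = 125 + v_y0 t − ½ g t² = 125 + 65.16×8.095 − 4.900×8.095² = 331 m.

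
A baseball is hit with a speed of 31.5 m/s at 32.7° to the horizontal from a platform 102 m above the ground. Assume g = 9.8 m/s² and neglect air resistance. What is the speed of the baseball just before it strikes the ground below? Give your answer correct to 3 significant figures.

54.7 m/s

v_x = 31.5 cos 32.7° = 26.51 m/s is unchanged throughout.
For the vertical component, v_y² = v_y0² + 2 g h = (17.02)² + 2×9.8×102 = 2289, so |v_y| = 47.84 m/s.
Impact speed = √(v_x² + v_y²) = √(702.8 + 2289) = 54.7 m/s.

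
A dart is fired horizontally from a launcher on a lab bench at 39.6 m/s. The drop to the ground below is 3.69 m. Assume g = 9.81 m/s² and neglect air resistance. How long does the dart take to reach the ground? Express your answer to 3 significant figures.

0.867 s

The horizontal speed doesn't affect the fall. With v_y0 = 0, h = ½ g t².
t = √(2 × 3.69 / 9.81) = √0.7523 = 0.867 s.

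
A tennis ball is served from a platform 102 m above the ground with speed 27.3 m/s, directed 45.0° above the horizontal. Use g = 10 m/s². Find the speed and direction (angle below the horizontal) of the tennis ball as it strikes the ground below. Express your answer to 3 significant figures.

52.8 m/s at 68.5° below the horizontal

v_x = 27.3 cos 45.0° = 19.30 m/s (constant).
|v_y| at impact = √((19.30)² + 2×10×102) = 49.12 m/s.
Speed = √(19.30² + 49.12²) = 52.8 m/s; angle = arctan(49.12/19.30) = 68.5° below horizontal.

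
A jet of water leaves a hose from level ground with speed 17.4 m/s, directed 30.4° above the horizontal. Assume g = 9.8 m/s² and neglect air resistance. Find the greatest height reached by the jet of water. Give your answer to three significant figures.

Vertical component of launch velocity: v_y = 17.4 sin 30.4° = 8.805 m/s.
At the highest point the vertical velocity is zero, so v_y² = 2 g h_max.
h_max = (8.805)² / (2 × 9.8) = 77.53 / 19.60 = 3.96 m.

3.96 m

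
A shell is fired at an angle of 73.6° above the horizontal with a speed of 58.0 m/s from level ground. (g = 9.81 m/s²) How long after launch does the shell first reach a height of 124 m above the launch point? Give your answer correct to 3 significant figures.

v_y0 = 58.0 sin 73.6° = 55.64 m/s.
Set y = v_y0 t − ½ g t² = 124: 4.905 t² − 55.64 t + 124 = 0.
t = [55.64 ± √(3096 − 2433)] / 9.81 = (55.64 ± 25.75) / 9.81, giving t = 3.05 s or t = 8.30 s.
The shell is on the way up at the first time, so t = 3.05 s.

3.05 s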